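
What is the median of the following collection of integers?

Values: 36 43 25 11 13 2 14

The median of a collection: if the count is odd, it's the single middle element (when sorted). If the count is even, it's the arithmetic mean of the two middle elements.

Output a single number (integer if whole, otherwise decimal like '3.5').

Step 1: insert 36 -> lo=[36] (size 1, max 36) hi=[] (size 0) -> median=36
Step 2: insert 43 -> lo=[36] (size 1, max 36) hi=[43] (size 1, min 43) -> median=39.5
Step 3: insert 25 -> lo=[25, 36] (size 2, max 36) hi=[43] (size 1, min 43) -> median=36
Step 4: insert 11 -> lo=[11, 25] (size 2, max 25) hi=[36, 43] (size 2, min 36) -> median=30.5
Step 5: insert 13 -> lo=[11, 13, 25] (size 3, max 25) hi=[36, 43] (size 2, min 36) -> median=25
Step 6: insert 2 -> lo=[2, 11, 13] (size 3, max 13) hi=[25, 36, 43] (size 3, min 25) -> median=19
Step 7: insert 14 -> lo=[2, 11, 13, 14] (size 4, max 14) hi=[25, 36, 43] (size 3, min 25) -> median=14

Answer: 14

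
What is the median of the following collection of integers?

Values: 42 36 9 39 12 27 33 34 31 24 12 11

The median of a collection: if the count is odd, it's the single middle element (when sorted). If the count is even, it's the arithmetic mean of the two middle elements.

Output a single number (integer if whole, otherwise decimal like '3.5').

Answer: 29

Derivation:
Step 1: insert 42 -> lo=[42] (size 1, max 42) hi=[] (size 0) -> median=42
Step 2: insert 36 -> lo=[36] (size 1, max 36) hi=[42] (size 1, min 42) -> median=39
Step 3: insert 9 -> lo=[9, 36] (size 2, max 36) hi=[42] (size 1, min 42) -> median=36
Step 4: insert 39 -> lo=[9, 36] (size 2, max 36) hi=[39, 42] (size 2, min 39) -> median=37.5
Step 5: insert 12 -> lo=[9, 12, 36] (size 3, max 36) hi=[39, 42] (size 2, min 39) -> median=36
Step 6: insert 27 -> lo=[9, 12, 27] (size 3, max 27) hi=[36, 39, 42] (size 3, min 36) -> median=31.5
Step 7: insert 33 -> lo=[9, 12, 27, 33] (size 4, max 33) hi=[36, 39, 42] (size 3, min 36) -> median=33
Step 8: insert 34 -> lo=[9, 12, 27, 33] (size 4, max 33) hi=[34, 36, 39, 42] (size 4, min 34) -> median=33.5
Step 9: insert 31 -> lo=[9, 12, 27, 31, 33] (size 5, max 33) hi=[34, 36, 39, 42] (size 4, min 34) -> median=33
Step 10: insert 24 -> lo=[9, 12, 24, 27, 31] (size 5, max 31) hi=[33, 34, 36, 39, 42] (size 5, min 33) -> median=32
Step 11: insert 12 -> lo=[9, 12, 12, 24, 27, 31] (size 6, max 31) hi=[33, 34, 36, 39, 42] (size 5, min 33) -> median=31
Step 12: insert 11 -> lo=[9, 11, 12, 12, 24, 27] (size 6, max 27) hi=[31, 33, 34, 36, 39, 42] (size 6, min 31) -> median=29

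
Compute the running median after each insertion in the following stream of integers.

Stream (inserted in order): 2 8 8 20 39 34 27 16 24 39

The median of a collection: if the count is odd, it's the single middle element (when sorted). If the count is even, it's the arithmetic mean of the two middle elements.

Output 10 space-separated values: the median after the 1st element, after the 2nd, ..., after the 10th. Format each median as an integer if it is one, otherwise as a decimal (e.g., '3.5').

Answer: 2 5 8 8 8 14 20 18 20 22

Derivation:
Step 1: insert 2 -> lo=[2] (size 1, max 2) hi=[] (size 0) -> median=2
Step 2: insert 8 -> lo=[2] (size 1, max 2) hi=[8] (size 1, min 8) -> median=5
Step 3: insert 8 -> lo=[2, 8] (size 2, max 8) hi=[8] (size 1, min 8) -> median=8
Step 4: insert 20 -> lo=[2, 8] (size 2, max 8) hi=[8, 20] (size 2, min 8) -> median=8
Step 5: insert 39 -> lo=[2, 8, 8] (size 3, max 8) hi=[20, 39] (size 2, min 20) -> median=8
Step 6: insert 34 -> lo=[2, 8, 8] (size 3, max 8) hi=[20, 34, 39] (size 3, min 20) -> median=14
Step 7: insert 27 -> lo=[2, 8, 8, 20] (size 4, max 20) hi=[27, 34, 39] (size 3, min 27) -> median=20
Step 8: insert 16 -> lo=[2, 8, 8, 16] (size 4, max 16) hi=[20, 27, 34, 39] (size 4, min 20) -> median=18
Step 9: insert 24 -> lo=[2, 8, 8, 16, 20] (size 5, max 20) hi=[24, 27, 34, 39] (size 4, min 24) -> median=20
Step 10: insert 39 -> lo=[2, 8, 8, 16, 20] (size 5, max 20) hi=[24, 27, 34, 39, 39] (size 5, min 24) -> median=22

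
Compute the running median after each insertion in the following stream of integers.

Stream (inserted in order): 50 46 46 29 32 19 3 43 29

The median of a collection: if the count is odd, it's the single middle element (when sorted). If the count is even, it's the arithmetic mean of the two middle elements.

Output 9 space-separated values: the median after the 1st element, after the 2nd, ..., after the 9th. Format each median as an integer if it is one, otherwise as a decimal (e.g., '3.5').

Answer: 50 48 46 46 46 39 32 37.5 32

Derivation:
Step 1: insert 50 -> lo=[50] (size 1, max 50) hi=[] (size 0) -> median=50
Step 2: insert 46 -> lo=[46] (size 1, max 46) hi=[50] (size 1, min 50) -> median=48
Step 3: insert 46 -> lo=[46, 46] (size 2, max 46) hi=[50] (size 1, min 50) -> median=46
Step 4: insert 29 -> lo=[29, 46] (size 2, max 46) hi=[46, 50] (size 2, min 46) -> median=46
Step 5: insert 32 -> lo=[29, 32, 46] (size 3, max 46) hi=[46, 50] (size 2, min 46) -> median=46
Step 6: insert 19 -> lo=[19, 29, 32] (size 3, max 32) hi=[46, 46, 50] (size 3, min 46) -> median=39
Step 7: insert 3 -> lo=[3, 19, 29, 32] (size 4, max 32) hi=[46, 46, 50] (size 3, min 46) -> median=32
Step 8: insert 43 -> lo=[3, 19, 29, 32] (size 4, max 32) hi=[43, 46, 46, 50] (size 4, min 43) -> median=37.5
Step 9: insert 29 -> lo=[3, 19, 29, 29, 32] (size 5, max 32) hi=[43, 46, 46, 50] (size 4, min 43) -> median=32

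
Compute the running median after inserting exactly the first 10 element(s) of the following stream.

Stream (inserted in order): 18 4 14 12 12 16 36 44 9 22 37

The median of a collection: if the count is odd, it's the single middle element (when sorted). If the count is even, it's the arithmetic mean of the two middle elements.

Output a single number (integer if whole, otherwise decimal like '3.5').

Step 1: insert 18 -> lo=[18] (size 1, max 18) hi=[] (size 0) -> median=18
Step 2: insert 4 -> lo=[4] (size 1, max 4) hi=[18] (size 1, min 18) -> median=11
Step 3: insert 14 -> lo=[4, 14] (size 2, max 14) hi=[18] (size 1, min 18) -> median=14
Step 4: insert 12 -> lo=[4, 12] (size 2, max 12) hi=[14, 18] (size 2, min 14) -> median=13
Step 5: insert 12 -> lo=[4, 12, 12] (size 3, max 12) hi=[14, 18] (size 2, min 14) -> median=12
Step 6: insert 16 -> lo=[4, 12, 12] (size 3, max 12) hi=[14, 16, 18] (size 3, min 14) -> median=13
Step 7: insert 36 -> lo=[4, 12, 12, 14] (size 4, max 14) hi=[16, 18, 36] (size 3, min 16) -> median=14
Step 8: insert 44 -> lo=[4, 12, 12, 14] (size 4, max 14) hi=[16, 18, 36, 44] (size 4, min 16) -> median=15
Step 9: insert 9 -> lo=[4, 9, 12, 12, 14] (size 5, max 14) hi=[16, 18, 36, 44] (size 4, min 16) -> median=14
Step 10: insert 22 -> lo=[4, 9, 12, 12, 14] (size 5, max 14) hi=[16, 18, 22, 36, 44] (size 5, min 16) -> median=15

Answer: 15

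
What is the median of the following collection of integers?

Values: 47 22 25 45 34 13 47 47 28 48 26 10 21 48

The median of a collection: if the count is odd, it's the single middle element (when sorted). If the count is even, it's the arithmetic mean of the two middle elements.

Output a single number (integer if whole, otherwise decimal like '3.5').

Step 1: insert 47 -> lo=[47] (size 1, max 47) hi=[] (size 0) -> median=47
Step 2: insert 22 -> lo=[22] (size 1, max 22) hi=[47] (size 1, min 47) -> median=34.5
Step 3: insert 25 -> lo=[22, 25] (size 2, max 25) hi=[47] (size 1, min 47) -> median=25
Step 4: insert 45 -> lo=[22, 25] (size 2, max 25) hi=[45, 47] (size 2, min 45) -> median=35
Step 5: insert 34 -> lo=[22, 25, 34] (size 3, max 34) hi=[45, 47] (size 2, min 45) -> median=34
Step 6: insert 13 -> lo=[13, 22, 25] (size 3, max 25) hi=[34, 45, 47] (size 3, min 34) -> median=29.5
Step 7: insert 47 -> lo=[13, 22, 25, 34] (size 4, max 34) hi=[45, 47, 47] (size 3, min 45) -> median=34
Step 8: insert 47 -> lo=[13, 22, 25, 34] (size 4, max 34) hi=[45, 47, 47, 47] (size 4, min 45) -> median=39.5
Step 9: insert 28 -> lo=[13, 22, 25, 28, 34] (size 5, max 34) hi=[45, 47, 47, 47] (size 4, min 45) -> median=34
Step 10: insert 48 -> lo=[13, 22, 25, 28, 34] (size 5, max 34) hi=[45, 47, 47, 47, 48] (size 5, min 45) -> median=39.5
Step 11: insert 26 -> lo=[13, 22, 25, 26, 28, 34] (size 6, max 34) hi=[45, 47, 47, 47, 48] (size 5, min 45) -> median=34
Step 12: insert 10 -> lo=[10, 13, 22, 25, 26, 28] (size 6, max 28) hi=[34, 45, 47, 47, 47, 48] (size 6, min 34) -> median=31
Step 13: insert 21 -> lo=[10, 13, 21, 22, 25, 26, 28] (size 7, max 28) hi=[34, 45, 47, 47, 47, 48] (size 6, min 34) -> median=28
Step 14: insert 48 -> lo=[10, 13, 21, 22, 25, 26, 28] (size 7, max 28) hi=[34, 45, 47, 47, 47, 48, 48] (size 7, min 34) -> median=31

Answer: 31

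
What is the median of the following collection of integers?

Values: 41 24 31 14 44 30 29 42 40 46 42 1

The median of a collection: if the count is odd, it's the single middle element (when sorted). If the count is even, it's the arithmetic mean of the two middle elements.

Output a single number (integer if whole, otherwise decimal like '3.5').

Answer: 35.5

Derivation:
Step 1: insert 41 -> lo=[41] (size 1, max 41) hi=[] (size 0) -> median=41
Step 2: insert 24 -> lo=[24] (size 1, max 24) hi=[41] (size 1, min 41) -> median=32.5
Step 3: insert 31 -> lo=[24, 31] (size 2, max 31) hi=[41] (size 1, min 41) -> median=31
Step 4: insert 14 -> lo=[14, 24] (size 2, max 24) hi=[31, 41] (size 2, min 31) -> median=27.5
Step 5: insert 44 -> lo=[14, 24, 31] (size 3, max 31) hi=[41, 44] (size 2, min 41) -> median=31
Step 6: insert 30 -> lo=[14, 24, 30] (size 3, max 30) hi=[31, 41, 44] (size 3, min 31) -> median=30.5
Step 7: insert 29 -> lo=[14, 24, 29, 30] (size 4, max 30) hi=[31, 41, 44] (size 3, min 31) -> median=30
Step 8: insert 42 -> lo=[14, 24, 29, 30] (size 4, max 30) hi=[31, 41, 42, 44] (size 4, min 31) -> median=30.5
Step 9: insert 40 -> lo=[14, 24, 29, 30, 31] (size 5, max 31) hi=[40, 41, 42, 44] (size 4, min 40) -> median=31
Step 10: insert 46 -> lo=[14, 24, 29, 30, 31] (size 5, max 31) hi=[40, 41, 42, 44, 46] (size 5, min 40) -> median=35.5
Step 11: insert 42 -> lo=[14, 24, 29, 30, 31, 40] (size 6, max 40) hi=[41, 42, 42, 44, 46] (size 5, min 41) -> median=40
Step 12: insert 1 -> lo=[1, 14, 24, 29, 30, 31] (size 6, max 31) hi=[40, 41, 42, 42, 44, 46] (size 6, min 40) -> median=35.5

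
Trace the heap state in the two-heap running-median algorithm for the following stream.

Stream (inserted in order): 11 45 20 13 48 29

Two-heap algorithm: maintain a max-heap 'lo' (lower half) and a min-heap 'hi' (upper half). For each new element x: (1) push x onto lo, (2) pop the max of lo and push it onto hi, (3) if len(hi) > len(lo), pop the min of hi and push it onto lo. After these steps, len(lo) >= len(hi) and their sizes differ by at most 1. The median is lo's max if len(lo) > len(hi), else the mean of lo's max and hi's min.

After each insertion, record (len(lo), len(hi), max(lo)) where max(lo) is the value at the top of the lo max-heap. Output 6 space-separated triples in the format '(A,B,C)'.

Answer: (1,0,11) (1,1,11) (2,1,20) (2,2,13) (3,2,20) (3,3,20)

Derivation:
Step 1: insert 11 -> lo=[11] hi=[] -> (len(lo)=1, len(hi)=0, max(lo)=11)
Step 2: insert 45 -> lo=[11] hi=[45] -> (len(lo)=1, len(hi)=1, max(lo)=11)
Step 3: insert 20 -> lo=[11, 20] hi=[45] -> (len(lo)=2, len(hi)=1, max(lo)=20)
Step 4: insert 13 -> lo=[11, 13] hi=[20, 45] -> (len(lo)=2, len(hi)=2, max(lo)=13)
Step 5: insert 48 -> lo=[11, 13, 20] hi=[45, 48] -> (len(lo)=3, len(hi)=2, max(lo)=20)
Step 6: insert 29 -> lo=[11, 13, 20] hi=[29, 45, 48] -> (len(lo)=3, len(hi)=3, max(lo)=20)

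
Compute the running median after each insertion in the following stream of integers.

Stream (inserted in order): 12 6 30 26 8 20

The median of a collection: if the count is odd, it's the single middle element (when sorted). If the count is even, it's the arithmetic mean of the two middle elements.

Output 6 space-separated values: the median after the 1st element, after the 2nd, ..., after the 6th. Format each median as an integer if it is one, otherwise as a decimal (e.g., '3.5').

Step 1: insert 12 -> lo=[12] (size 1, max 12) hi=[] (size 0) -> median=12
Step 2: insert 6 -> lo=[6] (size 1, max 6) hi=[12] (size 1, min 12) -> median=9
Step 3: insert 30 -> lo=[6, 12] (size 2, max 12) hi=[30] (size 1, min 30) -> median=12
Step 4: insert 26 -> lo=[6, 12] (size 2, max 12) hi=[26, 30] (size 2, min 26) -> median=19
Step 5: insert 8 -> lo=[6, 8, 12] (size 3, max 12) hi=[26, 30] (size 2, min 26) -> median=12
Step 6: insert 20 -> lo=[6, 8, 12] (size 3, max 12) hi=[20, 26, 30] (size 3, min 20) -> median=16

Answer: 12 9 12 19 12 16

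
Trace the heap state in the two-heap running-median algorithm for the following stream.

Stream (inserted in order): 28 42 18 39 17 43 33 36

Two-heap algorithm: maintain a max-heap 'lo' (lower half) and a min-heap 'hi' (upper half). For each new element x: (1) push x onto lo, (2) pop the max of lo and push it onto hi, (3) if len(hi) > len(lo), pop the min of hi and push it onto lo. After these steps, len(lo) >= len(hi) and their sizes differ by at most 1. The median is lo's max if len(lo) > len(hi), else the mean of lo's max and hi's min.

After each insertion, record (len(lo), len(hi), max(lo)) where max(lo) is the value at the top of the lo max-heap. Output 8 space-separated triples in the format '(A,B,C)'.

Step 1: insert 28 -> lo=[28] hi=[] -> (len(lo)=1, len(hi)=0, max(lo)=28)
Step 2: insert 42 -> lo=[28] hi=[42] -> (len(lo)=1, len(hi)=1, max(lo)=28)
Step 3: insert 18 -> lo=[18, 28] hi=[42] -> (len(lo)=2, len(hi)=1, max(lo)=28)
Step 4: insert 39 -> lo=[18, 28] hi=[39, 42] -> (len(lo)=2, len(hi)=2, max(lo)=28)
Step 5: insert 17 -> lo=[17, 18, 28] hi=[39, 42] -> (len(lo)=3, len(hi)=2, max(lo)=28)
Step 6: insert 43 -> lo=[17, 18, 28] hi=[39, 42, 43] -> (len(lo)=3, len(hi)=3, max(lo)=28)
Step 7: insert 33 -> lo=[17, 18, 28, 33] hi=[39, 42, 43] -> (len(lo)=4, len(hi)=3, max(lo)=33)
Step 8: insert 36 -> lo=[17, 18, 28, 33] hi=[36, 39, 42, 43] -> (len(lo)=4, len(hi)=4, max(lo)=33)

Answer: (1,0,28) (1,1,28) (2,1,28) (2,2,28) (3,2,28) (3,3,28) (4,3,33) (4,4,33)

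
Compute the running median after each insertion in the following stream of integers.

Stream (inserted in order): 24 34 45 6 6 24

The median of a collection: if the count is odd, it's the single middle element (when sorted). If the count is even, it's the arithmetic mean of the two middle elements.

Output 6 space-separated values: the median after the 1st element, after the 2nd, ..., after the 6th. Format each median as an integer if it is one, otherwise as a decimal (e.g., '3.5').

Step 1: insert 24 -> lo=[24] (size 1, max 24) hi=[] (size 0) -> median=24
Step 2: insert 34 -> lo=[24] (size 1, max 24) hi=[34] (size 1, min 34) -> median=29
Step 3: insert 45 -> lo=[24, 34] (size 2, max 34) hi=[45] (size 1, min 45) -> median=34
Step 4: insert 6 -> lo=[6, 24] (size 2, max 24) hi=[34, 45] (size 2, min 34) -> median=29
Step 5: insert 6 -> lo=[6, 6, 24] (size 3, max 24) hi=[34, 45] (size 2, min 34) -> median=24
Step 6: insert 24 -> lo=[6, 6, 24] (size 3, max 24) hi=[24, 34, 45] (size 3, min 24) -> median=24

Answer: 24 29 34 29 24 24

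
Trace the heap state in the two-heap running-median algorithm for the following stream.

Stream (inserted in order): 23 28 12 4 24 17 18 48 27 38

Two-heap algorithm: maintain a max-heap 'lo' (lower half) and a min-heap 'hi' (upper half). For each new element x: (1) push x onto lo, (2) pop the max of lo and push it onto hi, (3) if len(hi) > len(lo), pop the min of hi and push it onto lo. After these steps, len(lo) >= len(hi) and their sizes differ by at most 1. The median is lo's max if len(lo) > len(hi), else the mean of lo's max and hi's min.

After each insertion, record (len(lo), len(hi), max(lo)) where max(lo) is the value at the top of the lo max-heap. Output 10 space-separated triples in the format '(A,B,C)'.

Step 1: insert 23 -> lo=[23] hi=[] -> (len(lo)=1, len(hi)=0, max(lo)=23)
Step 2: insert 28 -> lo=[23] hi=[28] -> (len(lo)=1, len(hi)=1, max(lo)=23)
Step 3: insert 12 -> lo=[12, 23] hi=[28] -> (len(lo)=2, len(hi)=1, max(lo)=23)
Step 4: insert 4 -> lo=[4, 12] hi=[23, 28] -> (len(lo)=2, len(hi)=2, max(lo)=12)
Step 5: insert 24 -> lo=[4, 12, 23] hi=[24, 28] -> (len(lo)=3, len(hi)=2, max(lo)=23)
Step 6: insert 17 -> lo=[4, 12, 17] hi=[23, 24, 28] -> (len(lo)=3, len(hi)=3, max(lo)=17)
Step 7: insert 18 -> lo=[4, 12, 17, 18] hi=[23, 24, 28] -> (len(lo)=4, len(hi)=3, max(lo)=18)
Step 8: insert 48 -> lo=[4, 12, 17, 18] hi=[23, 24, 28, 48] -> (len(lo)=4, len(hi)=4, max(lo)=18)
Step 9: insert 27 -> lo=[4, 12, 17, 18, 23] hi=[24, 27, 28, 48] -> (len(lo)=5, len(hi)=4, max(lo)=23)
Step 10: insert 38 -> lo=[4, 12, 17, 18, 23] hi=[24, 27, 28, 38, 48] -> (len(lo)=5, len(hi)=5, max(lo)=23)

Answer: (1,0,23) (1,1,23) (2,1,23) (2,2,12) (3,2,23) (3,3,17) (4,3,18) (4,4,18) (5,4,23) (5,5,23)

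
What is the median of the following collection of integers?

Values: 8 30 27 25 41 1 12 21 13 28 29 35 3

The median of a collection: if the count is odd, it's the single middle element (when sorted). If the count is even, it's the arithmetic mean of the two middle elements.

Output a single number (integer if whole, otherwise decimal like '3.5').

Step 1: insert 8 -> lo=[8] (size 1, max 8) hi=[] (size 0) -> median=8
Step 2: insert 30 -> lo=[8] (size 1, max 8) hi=[30] (size 1, min 30) -> median=19
Step 3: insert 27 -> lo=[8, 27] (size 2, max 27) hi=[30] (size 1, min 30) -> median=27
Step 4: insert 25 -> lo=[8, 25] (size 2, max 25) hi=[27, 30] (size 2, min 27) -> median=26
Step 5: insert 41 -> lo=[8, 25, 27] (size 3, max 27) hi=[30, 41] (size 2, min 30) -> median=27
Step 6: insert 1 -> lo=[1, 8, 25] (size 3, max 25) hi=[27, 30, 41] (size 3, min 27) -> median=26
Step 7: insert 12 -> lo=[1, 8, 12, 25] (size 4, max 25) hi=[27, 30, 41] (size 3, min 27) -> median=25
Step 8: insert 21 -> lo=[1, 8, 12, 21] (size 4, max 21) hi=[25, 27, 30, 41] (size 4, min 25) -> median=23
Step 9: insert 13 -> lo=[1, 8, 12, 13, 21] (size 5, max 21) hi=[25, 27, 30, 41] (size 4, min 25) -> median=21
Step 10: insert 28 -> lo=[1, 8, 12, 13, 21] (size 5, max 21) hi=[25, 27, 28, 30, 41] (size 5, min 25) -> median=23
Step 11: insert 29 -> lo=[1, 8, 12, 13, 21, 25] (size 6, max 25) hi=[27, 28, 29, 30, 41] (size 5, min 27) -> median=25
Step 12: insert 35 -> lo=[1, 8, 12, 13, 21, 25] (size 6, max 25) hi=[27, 28, 29, 30, 35, 41] (size 6, min 27) -> median=26
Step 13: insert 3 -> lo=[1, 3, 8, 12, 13, 21, 25] (size 7, max 25) hi=[27, 28, 29, 30, 35, 41] (size 6, min 27) -> median=25

Answer: 25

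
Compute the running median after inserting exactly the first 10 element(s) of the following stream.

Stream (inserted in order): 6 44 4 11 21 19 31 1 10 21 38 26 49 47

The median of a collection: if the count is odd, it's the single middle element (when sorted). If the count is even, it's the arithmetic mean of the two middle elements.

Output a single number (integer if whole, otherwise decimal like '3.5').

Answer: 15

Derivation:
Step 1: insert 6 -> lo=[6] (size 1, max 6) hi=[] (size 0) -> median=6
Step 2: insert 44 -> lo=[6] (size 1, max 6) hi=[44] (size 1, min 44) -> median=25
Step 3: insert 4 -> lo=[4, 6] (size 2, max 6) hi=[44] (size 1, min 44) -> median=6
Step 4: insert 11 -> lo=[4, 6] (size 2, max 6) hi=[11, 44] (size 2, min 11) -> median=8.5
Step 5: insert 21 -> lo=[4, 6, 11] (size 3, max 11) hi=[21, 44] (size 2, min 21) -> median=11
Step 6: insert 19 -> lo=[4, 6, 11] (size 3, max 11) hi=[19, 21, 44] (size 3, min 19) -> median=15
Step 7: insert 31 -> lo=[4, 6, 11, 19] (size 4, max 19) hi=[21, 31, 44] (size 3, min 21) -> median=19
Step 8: insert 1 -> lo=[1, 4, 6, 11] (size 4, max 11) hi=[19, 21, 31, 44] (size 4, min 19) -> median=15
Step 9: insert 10 -> lo=[1, 4, 6, 10, 11] (size 5, max 11) hi=[19, 21, 31, 44] (size 4, min 19) -> median=11
Step 10: insert 21 -> lo=[1, 4, 6, 10, 11] (size 5, max 11) hi=[19, 21, 21, 31, 44] (size 5, min 19) -> median=15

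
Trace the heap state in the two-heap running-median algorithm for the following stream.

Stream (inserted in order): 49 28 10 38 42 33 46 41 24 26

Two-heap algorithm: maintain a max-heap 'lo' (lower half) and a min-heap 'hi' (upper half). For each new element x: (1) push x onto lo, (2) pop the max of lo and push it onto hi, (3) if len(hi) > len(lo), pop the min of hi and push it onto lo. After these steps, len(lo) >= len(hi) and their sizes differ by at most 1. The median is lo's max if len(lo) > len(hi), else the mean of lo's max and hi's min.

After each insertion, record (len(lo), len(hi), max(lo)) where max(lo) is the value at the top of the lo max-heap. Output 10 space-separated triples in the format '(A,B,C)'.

Step 1: insert 49 -> lo=[49] hi=[] -> (len(lo)=1, len(hi)=0, max(lo)=49)
Step 2: insert 28 -> lo=[28] hi=[49] -> (len(lo)=1, len(hi)=1, max(lo)=28)
Step 3: insert 10 -> lo=[10, 28] hi=[49] -> (len(lo)=2, len(hi)=1, max(lo)=28)
Step 4: insert 38 -> lo=[10, 28] hi=[38, 49] -> (len(lo)=2, len(hi)=2, max(lo)=28)
Step 5: insert 42 -> lo=[10, 28, 38] hi=[42, 49] -> (len(lo)=3, len(hi)=2, max(lo)=38)
Step 6: insert 33 -> lo=[10, 28, 33] hi=[38, 42, 49] -> (len(lo)=3, len(hi)=3, max(lo)=33)
Step 7: insert 46 -> lo=[10, 28, 33, 38] hi=[42, 46, 49] -> (len(lo)=4, len(hi)=3, max(lo)=38)
Step 8: insert 41 -> lo=[10, 28, 33, 38] hi=[41, 42, 46, 49] -> (len(lo)=4, len(hi)=4, max(lo)=38)
Step 9: insert 24 -> lo=[10, 24, 28, 33, 38] hi=[41, 42, 46, 49] -> (len(lo)=5, len(hi)=4, max(lo)=38)
Step 10: insert 26 -> lo=[10, 24, 26, 28, 33] hi=[38, 41, 42, 46, 49] -> (len(lo)=5, len(hi)=5, max(lo)=33)

Answer: (1,0,49) (1,1,28) (2,1,28) (2,2,28) (3,2,38) (3,3,33) (4,3,38) (4,4,38) (5,4,38) (5,5,33)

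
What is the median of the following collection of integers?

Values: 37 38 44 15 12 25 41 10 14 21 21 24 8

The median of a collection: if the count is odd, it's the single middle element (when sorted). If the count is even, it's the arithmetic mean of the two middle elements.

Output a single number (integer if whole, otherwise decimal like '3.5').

Answer: 21

Derivation:
Step 1: insert 37 -> lo=[37] (size 1, max 37) hi=[] (size 0) -> median=37
Step 2: insert 38 -> lo=[37] (size 1, max 37) hi=[38] (size 1, min 38) -> median=37.5
Step 3: insert 44 -> lo=[37, 38] (size 2, max 38) hi=[44] (size 1, min 44) -> median=38
Step 4: insert 15 -> lo=[15, 37] (size 2, max 37) hi=[38, 44] (size 2, min 38) -> median=37.5
Step 5: insert 12 -> lo=[12, 15, 37] (size 3, max 37) hi=[38, 44] (size 2, min 38) -> median=37
Step 6: insert 25 -> lo=[12, 15, 25] (size 3, max 25) hi=[37, 38, 44] (size 3, min 37) -> median=31
Step 7: insert 41 -> lo=[12, 15, 25, 37] (size 4, max 37) hi=[38, 41, 44] (size 3, min 38) -> median=37
Step 8: insert 10 -> lo=[10, 12, 15, 25] (size 4, max 25) hi=[37, 38, 41, 44] (size 4, min 37) -> median=31
Step 9: insert 14 -> lo=[10, 12, 14, 15, 25] (size 5, max 25) hi=[37, 38, 41, 44] (size 4, min 37) -> median=25
Step 10: insert 21 -> lo=[10, 12, 14, 15, 21] (size 5, max 21) hi=[25, 37, 38, 41, 44] (size 5, min 25) -> median=23
Step 11: insert 21 -> lo=[10, 12, 14, 15, 21, 21] (size 6, max 21) hi=[25, 37, 38, 41, 44] (size 5, min 25) -> median=21
Step 12: insert 24 -> lo=[10, 12, 14, 15, 21, 21] (size 6, max 21) hi=[24, 25, 37, 38, 41, 44] (size 6, min 24) -> median=22.5
Step 13: insert 8 -> lo=[8, 10, 12, 14, 15, 21, 21] (size 7, max 21) hi=[24, 25, 37, 38, 41, 44] (size 6, min 24) -> median=21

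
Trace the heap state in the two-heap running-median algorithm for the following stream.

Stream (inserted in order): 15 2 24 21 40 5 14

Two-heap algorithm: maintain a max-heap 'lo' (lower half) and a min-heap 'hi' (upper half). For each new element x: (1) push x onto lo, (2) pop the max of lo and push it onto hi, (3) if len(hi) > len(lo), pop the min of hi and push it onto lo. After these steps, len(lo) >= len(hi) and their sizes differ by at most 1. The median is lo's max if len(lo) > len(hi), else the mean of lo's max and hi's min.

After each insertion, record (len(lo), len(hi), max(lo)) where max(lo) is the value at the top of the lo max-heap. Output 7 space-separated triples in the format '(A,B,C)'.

Step 1: insert 15 -> lo=[15] hi=[] -> (len(lo)=1, len(hi)=0, max(lo)=15)
Step 2: insert 2 -> lo=[2] hi=[15] -> (len(lo)=1, len(hi)=1, max(lo)=2)
Step 3: insert 24 -> lo=[2, 15] hi=[24] -> (len(lo)=2, len(hi)=1, max(lo)=15)
Step 4: insert 21 -> lo=[2, 15] hi=[21, 24] -> (len(lo)=2, len(hi)=2, max(lo)=15)
Step 5: insert 40 -> lo=[2, 15, 21] hi=[24, 40] -> (len(lo)=3, len(hi)=2, max(lo)=21)
Step 6: insert 5 -> lo=[2, 5, 15] hi=[21, 24, 40] -> (len(lo)=3, len(hi)=3, max(lo)=15)
Step 7: insert 14 -> lo=[2, 5, 14, 15] hi=[21, 24, 40] -> (len(lo)=4, len(hi)=3, max(lo)=15)

Answer: (1,0,15) (1,1,2) (2,1,15) (2,2,15) (3,2,21) (3,3,15) (4,3,15)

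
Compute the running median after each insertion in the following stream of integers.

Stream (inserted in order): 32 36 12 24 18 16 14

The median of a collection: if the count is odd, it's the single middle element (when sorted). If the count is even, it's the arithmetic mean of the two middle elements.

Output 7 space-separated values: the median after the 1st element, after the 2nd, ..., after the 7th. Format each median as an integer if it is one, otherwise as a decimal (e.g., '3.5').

Answer: 32 34 32 28 24 21 18

Derivation:
Step 1: insert 32 -> lo=[32] (size 1, max 32) hi=[] (size 0) -> median=32
Step 2: insert 36 -> lo=[32] (size 1, max 32) hi=[36] (size 1, min 36) -> median=34
Step 3: insert 12 -> lo=[12, 32] (size 2, max 32) hi=[36] (size 1, min 36) -> median=32
Step 4: insert 24 -> lo=[12, 24] (size 2, max 24) hi=[32, 36] (size 2, min 32) -> median=28
Step 5: insert 18 -> lo=[12, 18, 24] (size 3, max 24) hi=[32, 36] (size 2, min 32) -> median=24
Step 6: insert 16 -> lo=[12, 16, 18] (size 3, max 18) hi=[24, 32, 36] (size 3, min 24) -> median=21
Step 7: insert 14 -> lo=[12, 14, 16, 18] (size 4, max 18) hi=[24, 32, 36] (size 3, min 24) -> median=18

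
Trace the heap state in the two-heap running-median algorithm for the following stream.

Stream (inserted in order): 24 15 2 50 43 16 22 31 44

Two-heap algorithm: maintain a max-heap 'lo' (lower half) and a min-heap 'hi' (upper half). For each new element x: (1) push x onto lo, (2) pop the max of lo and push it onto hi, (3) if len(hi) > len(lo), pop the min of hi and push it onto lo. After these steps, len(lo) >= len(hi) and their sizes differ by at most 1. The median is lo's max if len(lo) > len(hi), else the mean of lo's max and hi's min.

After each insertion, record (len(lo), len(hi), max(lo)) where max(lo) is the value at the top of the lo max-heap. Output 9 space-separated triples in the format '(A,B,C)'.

Answer: (1,0,24) (1,1,15) (2,1,15) (2,2,15) (3,2,24) (3,3,16) (4,3,22) (4,4,22) (5,4,24)

Derivation:
Step 1: insert 24 -> lo=[24] hi=[] -> (len(lo)=1, len(hi)=0, max(lo)=24)
Step 2: insert 15 -> lo=[15] hi=[24] -> (len(lo)=1, len(hi)=1, max(lo)=15)
Step 3: insert 2 -> lo=[2, 15] hi=[24] -> (len(lo)=2, len(hi)=1, max(lo)=15)
Step 4: insert 50 -> lo=[2, 15] hi=[24, 50] -> (len(lo)=2, len(hi)=2, max(lo)=15)
Step 5: insert 43 -> lo=[2, 15, 24] hi=[43, 50] -> (len(lo)=3, len(hi)=2, max(lo)=24)
Step 6: insert 16 -> lo=[2, 15, 16] hi=[24, 43, 50] -> (len(lo)=3, len(hi)=3, max(lo)=16)
Step 7: insert 22 -> lo=[2, 15, 16, 22] hi=[24, 43, 50] -> (len(lo)=4, len(hi)=3, max(lo)=22)
Step 8: insert 31 -> lo=[2, 15, 16, 22] hi=[24, 31, 43, 50] -> (len(lo)=4, len(hi)=4, max(lo)=22)
Step 9: insert 44 -> lo=[2, 15, 16, 22, 24] hi=[31, 43, 44, 50] -> (len(lo)=5, len(hi)=4, max(lo)=24)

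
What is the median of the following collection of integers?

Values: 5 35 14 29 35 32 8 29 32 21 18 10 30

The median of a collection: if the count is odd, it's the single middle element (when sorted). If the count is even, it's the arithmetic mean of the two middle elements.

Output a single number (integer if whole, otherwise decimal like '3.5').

Answer: 29

Derivation:
Step 1: insert 5 -> lo=[5] (size 1, max 5) hi=[] (size 0) -> median=5
Step 2: insert 35 -> lo=[5] (size 1, max 5) hi=[35] (size 1, min 35) -> median=20
Step 3: insert 14 -> lo=[5, 14] (size 2, max 14) hi=[35] (size 1, min 35) -> median=14
Step 4: insert 29 -> lo=[5, 14] (size 2, max 14) hi=[29, 35] (size 2, min 29) -> median=21.5
Step 5: insert 35 -> lo=[5, 14, 29] (size 3, max 29) hi=[35, 35] (size 2, min 35) -> median=29
Step 6: insert 32 -> lo=[5, 14, 29] (size 3, max 29) hi=[32, 35, 35] (size 3, min 32) -> median=30.5
Step 7: insert 8 -> lo=[5, 8, 14, 29] (size 4, max 29) hi=[32, 35, 35] (size 3, min 32) -> median=29
Step 8: insert 29 -> lo=[5, 8, 14, 29] (size 4, max 29) hi=[29, 32, 35, 35] (size 4, min 29) -> median=29
Step 9: insert 32 -> lo=[5, 8, 14, 29, 29] (size 5, max 29) hi=[32, 32, 35, 35] (size 4, min 32) -> median=29
Step 10: insert 21 -> lo=[5, 8, 14, 21, 29] (size 5, max 29) hi=[29, 32, 32, 35, 35] (size 5, min 29) -> median=29
Step 11: insert 18 -> lo=[5, 8, 14, 18, 21, 29] (size 6, max 29) hi=[29, 32, 32, 35, 35] (size 5, min 29) -> median=29
Step 12: insert 10 -> lo=[5, 8, 10, 14, 18, 21] (size 6, max 21) hi=[29, 29, 32, 32, 35, 35] (size 6, min 29) -> median=25
Step 13: insert 30 -> lo=[5, 8, 10, 14, 18, 21, 29] (size 7, max 29) hi=[29, 30, 32, 32, 35, 35] (size 6, min 29) -> median=29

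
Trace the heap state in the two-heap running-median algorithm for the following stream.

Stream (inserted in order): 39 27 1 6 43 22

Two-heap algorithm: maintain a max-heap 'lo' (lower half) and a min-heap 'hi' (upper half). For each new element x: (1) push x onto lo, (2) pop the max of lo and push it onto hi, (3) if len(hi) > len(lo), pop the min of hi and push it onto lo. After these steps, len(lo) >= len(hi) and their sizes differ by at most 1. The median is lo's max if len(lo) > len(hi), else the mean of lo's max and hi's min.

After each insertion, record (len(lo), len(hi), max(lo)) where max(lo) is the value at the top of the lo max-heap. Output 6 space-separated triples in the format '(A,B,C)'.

Step 1: insert 39 -> lo=[39] hi=[] -> (len(lo)=1, len(hi)=0, max(lo)=39)
Step 2: insert 27 -> lo=[27] hi=[39] -> (len(lo)=1, len(hi)=1, max(lo)=27)
Step 3: insert 1 -> lo=[1, 27] hi=[39] -> (len(lo)=2, len(hi)=1, max(lo)=27)
Step 4: insert 6 -> lo=[1, 6] hi=[27, 39] -> (len(lo)=2, len(hi)=2, max(lo)=6)
Step 5: insert 43 -> lo=[1, 6, 27] hi=[39, 43] -> (len(lo)=3, len(hi)=2, max(lo)=27)
Step 6: insert 22 -> lo=[1, 6, 22] hi=[27, 39, 43] -> (len(lo)=3, len(hi)=3, max(lo)=22)

Answer: (1,0,39) (1,1,27) (2,1,27) (2,2,6) (3,2,27) (3,3,22)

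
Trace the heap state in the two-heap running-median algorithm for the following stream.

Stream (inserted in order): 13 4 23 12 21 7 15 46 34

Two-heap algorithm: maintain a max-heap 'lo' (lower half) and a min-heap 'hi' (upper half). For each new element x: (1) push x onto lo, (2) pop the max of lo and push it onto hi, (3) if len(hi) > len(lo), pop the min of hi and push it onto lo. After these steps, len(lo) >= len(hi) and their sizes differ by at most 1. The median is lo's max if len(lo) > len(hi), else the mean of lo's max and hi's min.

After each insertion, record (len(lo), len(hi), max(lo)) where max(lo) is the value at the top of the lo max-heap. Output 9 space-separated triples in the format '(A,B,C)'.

Step 1: insert 13 -> lo=[13] hi=[] -> (len(lo)=1, len(hi)=0, max(lo)=13)
Step 2: insert 4 -> lo=[4] hi=[13] -> (len(lo)=1, len(hi)=1, max(lo)=4)
Step 3: insert 23 -> lo=[4, 13] hi=[23] -> (len(lo)=2, len(hi)=1, max(lo)=13)
Step 4: insert 12 -> lo=[4, 12] hi=[13, 23] -> (len(lo)=2, len(hi)=2, max(lo)=12)
Step 5: insert 21 -> lo=[4, 12, 13] hi=[21, 23] -> (len(lo)=3, len(hi)=2, max(lo)=13)
Step 6: insert 7 -> lo=[4, 7, 12] hi=[13, 21, 23] -> (len(lo)=3, len(hi)=3, max(lo)=12)
Step 7: insert 15 -> lo=[4, 7, 12, 13] hi=[15, 21, 23] -> (len(lo)=4, len(hi)=3, max(lo)=13)
Step 8: insert 46 -> lo=[4, 7, 12, 13] hi=[15, 21, 23, 46] -> (len(lo)=4, len(hi)=4, max(lo)=13)
Step 9: insert 34 -> lo=[4, 7, 12, 13, 15] hi=[21, 23, 34, 46] -> (len(lo)=5, len(hi)=4, max(lo)=15)

Answer: (1,0,13) (1,1,4) (2,1,13) (2,2,12) (3,2,13) (3,3,12) (4,3,13) (4,4,13) (5,4,15)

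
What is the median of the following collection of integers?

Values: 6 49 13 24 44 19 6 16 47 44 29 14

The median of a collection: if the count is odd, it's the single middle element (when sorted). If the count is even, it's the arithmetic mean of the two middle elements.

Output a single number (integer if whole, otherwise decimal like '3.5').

Step 1: insert 6 -> lo=[6] (size 1, max 6) hi=[] (size 0) -> median=6
Step 2: insert 49 -> lo=[6] (size 1, max 6) hi=[49] (size 1, min 49) -> median=27.5
Step 3: insert 13 -> lo=[6, 13] (size 2, max 13) hi=[49] (size 1, min 49) -> median=13
Step 4: insert 24 -> lo=[6, 13] (size 2, max 13) hi=[24, 49] (size 2, min 24) -> median=18.5
Step 5: insert 44 -> lo=[6, 13, 24] (size 3, max 24) hi=[44, 49] (size 2, min 44) -> median=24
Step 6: insert 19 -> lo=[6, 13, 19] (size 3, max 19) hi=[24, 44, 49] (size 3, min 24) -> median=21.5
Step 7: insert 6 -> lo=[6, 6, 13, 19] (size 4, max 19) hi=[24, 44, 49] (size 3, min 24) -> median=19
Step 8: insert 16 -> lo=[6, 6, 13, 16] (size 4, max 16) hi=[19, 24, 44, 49] (size 4, min 19) -> median=17.5
Step 9: insert 47 -> lo=[6, 6, 13, 16, 19] (size 5, max 19) hi=[24, 44, 47, 49] (size 4, min 24) -> median=19
Step 10: insert 44 -> lo=[6, 6, 13, 16, 19] (size 5, max 19) hi=[24, 44, 44, 47, 49] (size 5, min 24) -> median=21.5
Step 11: insert 29 -> lo=[6, 6, 13, 16, 19, 24] (size 6, max 24) hi=[29, 44, 44, 47, 49] (size 5, min 29) -> median=24
Step 12: insert 14 -> lo=[6, 6, 13, 14, 16, 19] (size 6, max 19) hi=[24, 29, 44, 44, 47, 49] (size 6, min 24) -> median=21.5

Answer: 21.5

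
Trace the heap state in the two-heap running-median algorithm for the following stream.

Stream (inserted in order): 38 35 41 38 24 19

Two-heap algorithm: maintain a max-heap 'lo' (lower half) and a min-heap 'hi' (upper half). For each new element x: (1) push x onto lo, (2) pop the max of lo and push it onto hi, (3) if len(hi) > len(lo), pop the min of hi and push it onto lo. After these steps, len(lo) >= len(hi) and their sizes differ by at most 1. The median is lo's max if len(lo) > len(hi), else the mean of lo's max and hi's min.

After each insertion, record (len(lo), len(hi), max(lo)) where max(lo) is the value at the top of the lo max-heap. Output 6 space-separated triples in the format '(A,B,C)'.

Answer: (1,0,38) (1,1,35) (2,1,38) (2,2,38) (3,2,38) (3,3,35)

Derivation:
Step 1: insert 38 -> lo=[38] hi=[] -> (len(lo)=1, len(hi)=0, max(lo)=38)
Step 2: insert 35 -> lo=[35] hi=[38] -> (len(lo)=1, len(hi)=1, max(lo)=35)
Step 3: insert 41 -> lo=[35, 38] hi=[41] -> (len(lo)=2, len(hi)=1, max(lo)=38)
Step 4: insert 38 -> lo=[35, 38] hi=[38, 41] -> (len(lo)=2, len(hi)=2, max(lo)=38)
Step 5: insert 24 -> lo=[24, 35, 38] hi=[38, 41] -> (len(lo)=3, len(hi)=2, max(lo)=38)
Step 6: insert 19 -> lo=[19, 24, 35] hi=[38, 38, 41] -> (len(lo)=3, len(hi)=3, max(lo)=35)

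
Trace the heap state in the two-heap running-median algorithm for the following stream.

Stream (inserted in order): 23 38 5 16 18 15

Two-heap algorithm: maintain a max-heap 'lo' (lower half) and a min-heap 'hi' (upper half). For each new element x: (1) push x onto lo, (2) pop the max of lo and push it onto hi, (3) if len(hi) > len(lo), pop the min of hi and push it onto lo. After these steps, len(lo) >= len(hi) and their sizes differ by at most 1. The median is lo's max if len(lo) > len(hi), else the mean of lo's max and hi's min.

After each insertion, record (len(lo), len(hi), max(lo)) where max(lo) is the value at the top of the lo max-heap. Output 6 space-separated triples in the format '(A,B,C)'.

Step 1: insert 23 -> lo=[23] hi=[] -> (len(lo)=1, len(hi)=0, max(lo)=23)
Step 2: insert 38 -> lo=[23] hi=[38] -> (len(lo)=1, len(hi)=1, max(lo)=23)
Step 3: insert 5 -> lo=[5, 23] hi=[38] -> (len(lo)=2, len(hi)=1, max(lo)=23)
Step 4: insert 16 -> lo=[5, 16] hi=[23, 38] -> (len(lo)=2, len(hi)=2, max(lo)=16)
Step 5: insert 18 -> lo=[5, 16, 18] hi=[23, 38] -> (len(lo)=3, len(hi)=2, max(lo)=18)
Step 6: insert 15 -> lo=[5, 15, 16] hi=[18, 23, 38] -> (len(lo)=3, len(hi)=3, max(lo)=16)

Answer: (1,0,23) (1,1,23) (2,1,23) (2,2,16) (3,2,18) (3,3,16)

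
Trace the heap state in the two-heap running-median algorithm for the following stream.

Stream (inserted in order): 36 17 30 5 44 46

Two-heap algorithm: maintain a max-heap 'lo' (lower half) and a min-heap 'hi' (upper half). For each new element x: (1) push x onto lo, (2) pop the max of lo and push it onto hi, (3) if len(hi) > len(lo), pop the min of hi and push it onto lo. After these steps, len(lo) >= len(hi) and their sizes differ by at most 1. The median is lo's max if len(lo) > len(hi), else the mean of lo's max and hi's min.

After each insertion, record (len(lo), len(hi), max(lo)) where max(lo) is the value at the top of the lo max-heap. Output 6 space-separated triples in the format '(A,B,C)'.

Step 1: insert 36 -> lo=[36] hi=[] -> (len(lo)=1, len(hi)=0, max(lo)=36)
Step 2: insert 17 -> lo=[17] hi=[36] -> (len(lo)=1, len(hi)=1, max(lo)=17)
Step 3: insert 30 -> lo=[17, 30] hi=[36] -> (len(lo)=2, len(hi)=1, max(lo)=30)
Step 4: insert 5 -> lo=[5, 17] hi=[30, 36] -> (len(lo)=2, len(hi)=2, max(lo)=17)
Step 5: insert 44 -> lo=[5, 17, 30] hi=[36, 44] -> (len(lo)=3, len(hi)=2, max(lo)=30)
Step 6: insert 46 -> lo=[5, 17, 30] hi=[36, 44, 46] -> (len(lo)=3, len(hi)=3, max(lo)=30)

Answer: (1,0,36) (1,1,17) (2,1,30) (2,2,17) (3,2,30) (3,3,30)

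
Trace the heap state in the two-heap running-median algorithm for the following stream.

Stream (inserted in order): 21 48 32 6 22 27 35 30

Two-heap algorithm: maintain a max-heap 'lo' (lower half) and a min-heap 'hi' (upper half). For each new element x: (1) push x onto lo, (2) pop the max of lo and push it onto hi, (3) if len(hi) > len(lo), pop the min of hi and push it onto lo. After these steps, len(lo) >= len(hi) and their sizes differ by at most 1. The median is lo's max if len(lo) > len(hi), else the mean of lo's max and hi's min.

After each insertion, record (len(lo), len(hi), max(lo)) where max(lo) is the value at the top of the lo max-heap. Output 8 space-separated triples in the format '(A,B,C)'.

Step 1: insert 21 -> lo=[21] hi=[] -> (len(lo)=1, len(hi)=0, max(lo)=21)
Step 2: insert 48 -> lo=[21] hi=[48] -> (len(lo)=1, len(hi)=1, max(lo)=21)
Step 3: insert 32 -> lo=[21, 32] hi=[48] -> (len(lo)=2, len(hi)=1, max(lo)=32)
Step 4: insert 6 -> lo=[6, 21] hi=[32, 48] -> (len(lo)=2, len(hi)=2, max(lo)=21)
Step 5: insert 22 -> lo=[6, 21, 22] hi=[32, 48] -> (len(lo)=3, len(hi)=2, max(lo)=22)
Step 6: insert 27 -> lo=[6, 21, 22] hi=[27, 32, 48] -> (len(lo)=3, len(hi)=3, max(lo)=22)
Step 7: insert 35 -> lo=[6, 21, 22, 27] hi=[32, 35, 48] -> (len(lo)=4, len(hi)=3, max(lo)=27)
Step 8: insert 30 -> lo=[6, 21, 22, 27] hi=[30, 32, 35, 48] -> (len(lo)=4, len(hi)=4, max(lo)=27)

Answer: (1,0,21) (1,1,21) (2,1,32) (2,2,21) (3,2,22) (3,3,22) (4,3,27) (4,4,27)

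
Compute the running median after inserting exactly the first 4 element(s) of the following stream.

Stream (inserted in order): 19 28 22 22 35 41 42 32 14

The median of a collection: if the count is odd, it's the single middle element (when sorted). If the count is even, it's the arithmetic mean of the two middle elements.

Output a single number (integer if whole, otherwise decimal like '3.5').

Step 1: insert 19 -> lo=[19] (size 1, max 19) hi=[] (size 0) -> median=19
Step 2: insert 28 -> lo=[19] (size 1, max 19) hi=[28] (size 1, min 28) -> median=23.5
Step 3: insert 22 -> lo=[19, 22] (size 2, max 22) hi=[28] (size 1, min 28) -> median=22
Step 4: insert 22 -> lo=[19, 22] (size 2, max 22) hi=[22, 28] (size 2, min 22) -> median=22

Answer: 22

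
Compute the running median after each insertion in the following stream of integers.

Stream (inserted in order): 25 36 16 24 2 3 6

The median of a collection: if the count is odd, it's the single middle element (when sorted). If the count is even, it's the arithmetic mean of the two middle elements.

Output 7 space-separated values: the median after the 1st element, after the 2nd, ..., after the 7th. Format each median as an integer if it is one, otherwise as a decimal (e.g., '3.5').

Answer: 25 30.5 25 24.5 24 20 16

Derivation:
Step 1: insert 25 -> lo=[25] (size 1, max 25) hi=[] (size 0) -> median=25
Step 2: insert 36 -> lo=[25] (size 1, max 25) hi=[36] (size 1, min 36) -> median=30.5
Step 3: insert 16 -> lo=[16, 25] (size 2, max 25) hi=[36] (size 1, min 36) -> median=25
Step 4: insert 24 -> lo=[16, 24] (size 2, max 24) hi=[25, 36] (size 2, min 25) -> median=24.5
Step 5: insert 2 -> lo=[2, 16, 24] (size 3, max 24) hi=[25, 36] (size 2, min 25) -> median=24
Step 6: insert 3 -> lo=[2, 3, 16] (size 3, max 16) hi=[24, 25, 36] (size 3, min 24) -> median=20
Step 7: insert 6 -> lo=[2, 3, 6, 16] (size 4, max 16) hi=[24, 25, 36] (size 3, min 24) -> median=16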